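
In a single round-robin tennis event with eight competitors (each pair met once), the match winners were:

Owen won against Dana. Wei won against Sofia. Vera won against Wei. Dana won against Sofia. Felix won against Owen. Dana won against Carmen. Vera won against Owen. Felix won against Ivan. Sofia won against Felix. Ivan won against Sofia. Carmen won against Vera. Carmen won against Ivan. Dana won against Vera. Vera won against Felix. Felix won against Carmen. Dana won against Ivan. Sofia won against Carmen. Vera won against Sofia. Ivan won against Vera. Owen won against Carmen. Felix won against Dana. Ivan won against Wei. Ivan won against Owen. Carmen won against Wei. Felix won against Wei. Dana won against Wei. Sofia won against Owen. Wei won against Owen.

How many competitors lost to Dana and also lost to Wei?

1

Dana beat: Wei, Ivan, Sofia, Vera, Carmen.
Wei beat: Owen, Sofia.
Both beat: Sofia — 1.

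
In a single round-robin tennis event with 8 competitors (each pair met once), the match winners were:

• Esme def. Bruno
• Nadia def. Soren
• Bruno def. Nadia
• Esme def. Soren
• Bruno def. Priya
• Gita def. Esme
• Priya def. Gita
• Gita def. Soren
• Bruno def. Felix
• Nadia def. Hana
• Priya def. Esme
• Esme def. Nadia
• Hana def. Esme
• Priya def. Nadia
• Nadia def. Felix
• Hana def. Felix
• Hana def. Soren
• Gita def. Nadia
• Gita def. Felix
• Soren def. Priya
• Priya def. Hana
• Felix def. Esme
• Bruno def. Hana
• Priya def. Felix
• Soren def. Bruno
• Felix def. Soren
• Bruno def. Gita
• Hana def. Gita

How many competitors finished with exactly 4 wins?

2

Win totals: Felix 2, Nadia 3, Bruno 5, Hana 4, Esme 3, Soren 2, Priya 5, Gita 4.
Exactly 4: Hana, Gita — 2 competitors.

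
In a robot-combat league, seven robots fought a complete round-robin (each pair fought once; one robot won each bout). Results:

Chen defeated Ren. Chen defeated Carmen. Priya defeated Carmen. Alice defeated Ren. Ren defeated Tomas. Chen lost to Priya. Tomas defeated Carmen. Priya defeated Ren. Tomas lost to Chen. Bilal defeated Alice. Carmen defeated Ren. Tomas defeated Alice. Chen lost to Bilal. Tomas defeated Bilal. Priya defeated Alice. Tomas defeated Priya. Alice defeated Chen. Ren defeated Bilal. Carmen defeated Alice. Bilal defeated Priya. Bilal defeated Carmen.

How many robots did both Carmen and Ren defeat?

Carmen beat: Alice, Ren.
Ren beat: Tomas, Bilal.
No one was beaten by both.

0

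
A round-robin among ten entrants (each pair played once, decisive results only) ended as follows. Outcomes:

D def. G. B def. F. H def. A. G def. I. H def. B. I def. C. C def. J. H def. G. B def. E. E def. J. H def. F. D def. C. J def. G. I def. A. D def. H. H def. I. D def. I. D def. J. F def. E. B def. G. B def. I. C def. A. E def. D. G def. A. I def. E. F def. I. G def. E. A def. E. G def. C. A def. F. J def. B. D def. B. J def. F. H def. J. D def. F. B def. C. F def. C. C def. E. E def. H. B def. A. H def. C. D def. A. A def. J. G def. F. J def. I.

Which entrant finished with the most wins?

D

Win totals: A 3, B 6, C 3, D 8, E 3, F 3, G 5, H 7, I 3, J 4.
D leads with 8 wins (next highest: 7).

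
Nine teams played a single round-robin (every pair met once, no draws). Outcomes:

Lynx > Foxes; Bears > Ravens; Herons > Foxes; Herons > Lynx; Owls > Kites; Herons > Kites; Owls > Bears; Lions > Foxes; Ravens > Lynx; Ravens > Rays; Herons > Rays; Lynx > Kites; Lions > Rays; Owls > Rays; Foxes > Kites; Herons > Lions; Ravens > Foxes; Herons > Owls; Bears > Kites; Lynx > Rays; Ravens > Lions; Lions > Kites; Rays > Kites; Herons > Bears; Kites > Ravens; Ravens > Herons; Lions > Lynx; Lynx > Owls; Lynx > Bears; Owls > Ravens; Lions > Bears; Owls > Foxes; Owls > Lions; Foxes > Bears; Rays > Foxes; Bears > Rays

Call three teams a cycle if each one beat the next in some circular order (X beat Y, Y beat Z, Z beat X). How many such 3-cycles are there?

13

Win totals: Lions 5, Owls 6, Kites 1, Rays 2, Lynx 5, Foxes 2, Ravens 5, Herons 7, Bears 3.
A team with w wins dominates both others in C(w,2) triples; summing gives 10 + 15 + 0 + 1 + 10 + 1 + 10 + 21 + 3 = 71 transitive triples.
Total triples C(9,3) = 84, so cyclic triples = 84 − 71 = 13.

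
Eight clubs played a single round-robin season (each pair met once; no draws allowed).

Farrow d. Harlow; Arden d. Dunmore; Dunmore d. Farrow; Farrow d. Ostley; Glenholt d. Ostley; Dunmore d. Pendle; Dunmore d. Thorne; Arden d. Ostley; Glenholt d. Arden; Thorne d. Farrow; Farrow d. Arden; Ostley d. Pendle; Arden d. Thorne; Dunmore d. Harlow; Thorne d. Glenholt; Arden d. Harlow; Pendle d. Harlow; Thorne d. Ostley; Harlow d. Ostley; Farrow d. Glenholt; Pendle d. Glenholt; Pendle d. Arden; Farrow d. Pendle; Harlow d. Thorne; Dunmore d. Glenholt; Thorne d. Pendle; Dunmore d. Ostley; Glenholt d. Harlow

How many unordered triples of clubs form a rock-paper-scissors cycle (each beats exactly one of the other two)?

12

Win totals: Arden 4, Glenholt 3, Harlow 2, Ostley 1, Farrow 5, Dunmore 6, Thorne 4, Pendle 3.
A club with w wins dominates both others in C(w,2) triples; summing gives 6 + 3 + 1 + 0 + 10 + 15 + 6 + 3 = 44 transitive triples.
Total triples C(8,3) = 56, so cyclic triples = 56 − 44 = 12.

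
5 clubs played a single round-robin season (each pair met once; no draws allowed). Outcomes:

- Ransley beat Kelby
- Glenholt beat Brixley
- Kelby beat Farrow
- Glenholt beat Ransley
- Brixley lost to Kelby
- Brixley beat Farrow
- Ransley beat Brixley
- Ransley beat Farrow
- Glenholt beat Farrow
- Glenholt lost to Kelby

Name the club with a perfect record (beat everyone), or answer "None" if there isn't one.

Highest win total is Ransley with 3 (out of 4 possible).
Ransley lost to Glenholt, so no club went undefeated.

None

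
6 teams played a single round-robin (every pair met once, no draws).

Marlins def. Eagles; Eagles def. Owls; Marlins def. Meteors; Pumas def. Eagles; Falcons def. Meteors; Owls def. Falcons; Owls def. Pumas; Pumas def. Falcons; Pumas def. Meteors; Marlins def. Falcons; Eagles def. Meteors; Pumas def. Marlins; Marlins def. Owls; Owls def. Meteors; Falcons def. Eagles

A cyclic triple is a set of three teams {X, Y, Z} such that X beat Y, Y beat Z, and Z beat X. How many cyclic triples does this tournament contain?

3

Win totals: Falcons 2, Eagles 2, Pumas 4, Marlins 4, Meteors 0, Owls 3.
A team with w wins dominates both others in C(w,2) triples; summing gives 1 + 1 + 6 + 6 + 0 + 3 = 17 transitive triples.
Total triples C(6,3) = 20, so cyclic triples = 20 − 17 = 3.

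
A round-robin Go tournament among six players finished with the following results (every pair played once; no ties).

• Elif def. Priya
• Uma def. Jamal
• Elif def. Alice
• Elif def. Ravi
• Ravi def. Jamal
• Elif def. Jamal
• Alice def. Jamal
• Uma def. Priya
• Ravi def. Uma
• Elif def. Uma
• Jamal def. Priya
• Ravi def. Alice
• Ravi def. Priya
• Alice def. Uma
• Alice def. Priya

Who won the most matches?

Elif

Win totals: Uma 2, Elif 5, Jamal 1, Alice 3, Priya 0, Ravi 4.
Elif leads with 5 wins (next highest: 4).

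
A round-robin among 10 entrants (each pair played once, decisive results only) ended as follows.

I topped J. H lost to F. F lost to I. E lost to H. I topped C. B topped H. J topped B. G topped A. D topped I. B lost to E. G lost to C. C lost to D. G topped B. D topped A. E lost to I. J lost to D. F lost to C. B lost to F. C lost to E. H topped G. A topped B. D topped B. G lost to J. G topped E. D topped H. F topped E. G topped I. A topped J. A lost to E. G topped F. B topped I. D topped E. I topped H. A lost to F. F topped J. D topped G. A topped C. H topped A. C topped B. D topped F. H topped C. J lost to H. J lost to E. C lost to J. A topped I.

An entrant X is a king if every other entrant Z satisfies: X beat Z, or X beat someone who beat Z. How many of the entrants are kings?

A cannot reach D in two steps.
B cannot reach D in two steps.
C cannot reach D in two steps.
D reaches everyone (king).
E cannot reach D in two steps.
F cannot reach D in two steps.
G cannot reach D in two steps.
H cannot reach D in two steps.
I cannot reach D in two steps.
J cannot reach D in two steps.
Kings: D — 1.

1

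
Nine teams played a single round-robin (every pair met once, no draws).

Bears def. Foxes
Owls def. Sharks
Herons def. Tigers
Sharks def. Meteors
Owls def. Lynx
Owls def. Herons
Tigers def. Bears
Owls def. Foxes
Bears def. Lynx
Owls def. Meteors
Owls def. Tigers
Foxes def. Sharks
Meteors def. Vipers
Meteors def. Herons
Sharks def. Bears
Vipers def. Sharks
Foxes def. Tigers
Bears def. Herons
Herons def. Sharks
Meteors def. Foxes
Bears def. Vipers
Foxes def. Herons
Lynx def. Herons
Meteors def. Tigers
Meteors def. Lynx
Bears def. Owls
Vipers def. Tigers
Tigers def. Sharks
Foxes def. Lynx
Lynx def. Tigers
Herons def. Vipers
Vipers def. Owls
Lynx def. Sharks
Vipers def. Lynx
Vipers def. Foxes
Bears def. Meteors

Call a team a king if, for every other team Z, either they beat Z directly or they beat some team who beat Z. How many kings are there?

7

Herons reaches everyone (king).
Sharks reaches everyone (king).
Bears reaches everyone (king).
Foxes cannot reach Owls in two steps.
Vipers reaches everyone (king).
Meteors reaches everyone (king).
Lynx cannot reach Foxes, Owls in two steps.
Tigers reaches everyone (king).
Owls reaches everyone (king).
Kings: Herons, Sharks, Bears, Vipers, Meteors, Tigers, Owls — 7.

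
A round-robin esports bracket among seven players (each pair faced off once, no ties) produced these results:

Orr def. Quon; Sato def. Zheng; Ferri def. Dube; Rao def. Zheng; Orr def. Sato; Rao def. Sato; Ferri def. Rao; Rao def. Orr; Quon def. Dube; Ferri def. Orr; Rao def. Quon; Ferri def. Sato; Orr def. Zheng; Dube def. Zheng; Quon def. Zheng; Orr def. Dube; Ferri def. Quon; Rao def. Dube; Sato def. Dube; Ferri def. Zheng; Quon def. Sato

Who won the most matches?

Ferri

Win totals: Ferri 6, Sato 2, Orr 4, Rao 5, Zheng 0, Quon 3, Dube 1.
Ferri leads with 6 wins (next highest: 5).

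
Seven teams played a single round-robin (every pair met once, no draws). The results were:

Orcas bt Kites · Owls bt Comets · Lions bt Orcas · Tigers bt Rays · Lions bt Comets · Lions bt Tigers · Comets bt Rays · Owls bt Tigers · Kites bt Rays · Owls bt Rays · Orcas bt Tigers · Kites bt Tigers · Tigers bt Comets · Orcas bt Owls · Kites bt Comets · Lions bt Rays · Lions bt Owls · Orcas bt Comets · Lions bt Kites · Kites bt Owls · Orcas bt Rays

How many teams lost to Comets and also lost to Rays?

0

Comets beat: Rays.
Rays beat: no one.
No one was beaten by both.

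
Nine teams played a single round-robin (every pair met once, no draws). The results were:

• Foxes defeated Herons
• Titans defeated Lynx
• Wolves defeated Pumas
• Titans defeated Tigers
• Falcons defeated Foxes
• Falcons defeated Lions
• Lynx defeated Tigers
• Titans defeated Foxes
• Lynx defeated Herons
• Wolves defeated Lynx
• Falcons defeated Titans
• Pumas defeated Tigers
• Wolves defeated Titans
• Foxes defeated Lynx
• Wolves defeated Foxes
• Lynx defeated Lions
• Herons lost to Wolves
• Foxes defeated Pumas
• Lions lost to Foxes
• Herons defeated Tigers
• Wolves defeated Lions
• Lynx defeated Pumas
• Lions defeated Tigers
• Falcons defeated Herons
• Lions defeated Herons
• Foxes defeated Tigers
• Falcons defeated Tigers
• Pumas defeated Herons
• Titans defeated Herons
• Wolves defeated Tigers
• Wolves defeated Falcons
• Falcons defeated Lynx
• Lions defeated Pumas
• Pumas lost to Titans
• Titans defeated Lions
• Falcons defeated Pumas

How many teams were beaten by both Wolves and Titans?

Wolves beat: Titans, Lions, Falcons, Herons, Lynx, Foxes, Pumas, Tigers.
Titans beat: Lions, Herons, Lynx, Foxes, Pumas, Tigers.
Both beat: Lions, Herons, Lynx, Foxes, Pumas, Tigers — 6.

6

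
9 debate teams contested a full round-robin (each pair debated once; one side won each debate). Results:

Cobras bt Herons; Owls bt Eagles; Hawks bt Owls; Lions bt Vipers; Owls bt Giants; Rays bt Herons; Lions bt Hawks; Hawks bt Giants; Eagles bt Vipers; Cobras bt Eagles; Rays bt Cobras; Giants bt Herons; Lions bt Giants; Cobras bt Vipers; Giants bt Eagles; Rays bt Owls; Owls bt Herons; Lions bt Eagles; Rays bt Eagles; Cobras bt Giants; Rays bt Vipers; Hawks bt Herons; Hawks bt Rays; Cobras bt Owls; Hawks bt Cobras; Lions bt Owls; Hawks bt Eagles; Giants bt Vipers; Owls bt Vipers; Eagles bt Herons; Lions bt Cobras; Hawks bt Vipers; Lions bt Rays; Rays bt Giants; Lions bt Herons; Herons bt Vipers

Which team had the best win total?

Lions

Win totals: Rays 6, Hawks 7, Lions 8, Giants 3, Cobras 5, Herons 1, Vipers 0, Owls 4, Eagles 2.
Lions leads with 8 wins (next highest: 7).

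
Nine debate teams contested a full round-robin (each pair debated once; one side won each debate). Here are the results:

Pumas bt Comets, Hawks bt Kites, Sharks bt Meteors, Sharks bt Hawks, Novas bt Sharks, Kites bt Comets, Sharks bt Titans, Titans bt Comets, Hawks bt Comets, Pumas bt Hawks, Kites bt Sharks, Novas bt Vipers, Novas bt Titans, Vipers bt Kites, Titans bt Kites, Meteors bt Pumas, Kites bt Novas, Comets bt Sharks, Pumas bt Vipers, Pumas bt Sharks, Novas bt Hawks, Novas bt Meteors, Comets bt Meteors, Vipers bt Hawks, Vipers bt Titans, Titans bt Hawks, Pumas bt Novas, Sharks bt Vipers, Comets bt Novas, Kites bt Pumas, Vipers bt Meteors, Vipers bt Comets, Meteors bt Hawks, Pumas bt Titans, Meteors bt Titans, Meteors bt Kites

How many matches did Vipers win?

Vipers' results: beat Kites, Comets, Titans, Hawks, Meteors; lost to Pumas, Sharks, Novas.
That is 5 wins.

5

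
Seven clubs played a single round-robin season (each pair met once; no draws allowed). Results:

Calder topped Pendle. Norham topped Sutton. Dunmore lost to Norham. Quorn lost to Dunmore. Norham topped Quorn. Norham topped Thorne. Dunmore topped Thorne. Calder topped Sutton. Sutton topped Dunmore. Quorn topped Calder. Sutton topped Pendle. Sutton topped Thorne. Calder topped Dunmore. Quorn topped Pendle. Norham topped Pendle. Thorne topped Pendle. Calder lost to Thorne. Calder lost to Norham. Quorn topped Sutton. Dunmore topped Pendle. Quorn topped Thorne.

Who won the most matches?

Norham

Win totals: Dunmore 3, Thorne 2, Calder 3, Sutton 3, Quorn 4, Norham 6, Pendle 0.
Norham leads with 6 wins (next highest: 4).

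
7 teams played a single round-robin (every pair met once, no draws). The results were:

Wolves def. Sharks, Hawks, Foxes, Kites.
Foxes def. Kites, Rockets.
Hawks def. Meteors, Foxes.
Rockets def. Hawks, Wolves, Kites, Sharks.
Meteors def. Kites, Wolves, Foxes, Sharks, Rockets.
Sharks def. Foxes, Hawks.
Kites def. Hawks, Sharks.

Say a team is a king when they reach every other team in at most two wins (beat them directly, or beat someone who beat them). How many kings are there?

4

Wolves reaches everyone (king).
Rockets reaches everyone (king).
Sharks cannot reach Wolves in two steps.
Hawks reaches everyone (king).
Kites cannot reach Wolves, Rockets in two steps.
Foxes cannot reach Meteors in two steps.
Meteors reaches everyone (king).
Kings: Wolves, Rockets, Hawks, Meteors — 4.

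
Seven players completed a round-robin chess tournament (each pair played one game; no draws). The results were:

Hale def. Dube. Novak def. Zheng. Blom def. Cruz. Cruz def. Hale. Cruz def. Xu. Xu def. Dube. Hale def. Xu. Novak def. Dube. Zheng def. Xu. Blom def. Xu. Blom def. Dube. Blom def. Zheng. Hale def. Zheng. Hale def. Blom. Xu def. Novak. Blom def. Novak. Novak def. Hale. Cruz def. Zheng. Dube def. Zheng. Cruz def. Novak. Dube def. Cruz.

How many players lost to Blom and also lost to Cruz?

3

Blom beat: Dube, Zheng, Cruz, Novak, Xu.
Cruz beat: Zheng, Hale, Novak, Xu.
Both beat: Zheng, Novak, Xu — 3.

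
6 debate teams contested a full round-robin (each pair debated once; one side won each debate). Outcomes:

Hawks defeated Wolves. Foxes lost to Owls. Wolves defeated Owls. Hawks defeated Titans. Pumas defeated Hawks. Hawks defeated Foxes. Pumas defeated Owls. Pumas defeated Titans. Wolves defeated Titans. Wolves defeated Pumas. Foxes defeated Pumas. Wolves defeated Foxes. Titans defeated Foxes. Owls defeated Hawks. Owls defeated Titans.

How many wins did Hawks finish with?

3

Hawks' results: beat Foxes, Titans, Wolves; lost to Owls, Pumas.
That is 3 wins.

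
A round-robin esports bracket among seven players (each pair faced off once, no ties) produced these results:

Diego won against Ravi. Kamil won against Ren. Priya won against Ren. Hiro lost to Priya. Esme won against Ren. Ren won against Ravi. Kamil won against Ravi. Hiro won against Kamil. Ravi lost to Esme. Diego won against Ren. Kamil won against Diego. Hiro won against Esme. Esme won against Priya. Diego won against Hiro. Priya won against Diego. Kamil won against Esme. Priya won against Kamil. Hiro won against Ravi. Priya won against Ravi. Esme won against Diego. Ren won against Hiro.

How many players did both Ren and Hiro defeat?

Ren beat: Ravi, Hiro.
Hiro beat: Ravi, Kamil, Esme.
Both beat: Ravi — 1.

1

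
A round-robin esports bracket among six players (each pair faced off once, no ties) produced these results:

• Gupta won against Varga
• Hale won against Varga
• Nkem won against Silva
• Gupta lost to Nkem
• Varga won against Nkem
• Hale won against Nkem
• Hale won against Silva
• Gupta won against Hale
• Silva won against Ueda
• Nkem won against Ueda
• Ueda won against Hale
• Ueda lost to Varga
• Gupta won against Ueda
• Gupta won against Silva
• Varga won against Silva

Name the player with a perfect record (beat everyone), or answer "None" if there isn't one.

Highest win total is Gupta with 4 (out of 5 possible).
Gupta lost to Nkem, so no player went undefeated.

None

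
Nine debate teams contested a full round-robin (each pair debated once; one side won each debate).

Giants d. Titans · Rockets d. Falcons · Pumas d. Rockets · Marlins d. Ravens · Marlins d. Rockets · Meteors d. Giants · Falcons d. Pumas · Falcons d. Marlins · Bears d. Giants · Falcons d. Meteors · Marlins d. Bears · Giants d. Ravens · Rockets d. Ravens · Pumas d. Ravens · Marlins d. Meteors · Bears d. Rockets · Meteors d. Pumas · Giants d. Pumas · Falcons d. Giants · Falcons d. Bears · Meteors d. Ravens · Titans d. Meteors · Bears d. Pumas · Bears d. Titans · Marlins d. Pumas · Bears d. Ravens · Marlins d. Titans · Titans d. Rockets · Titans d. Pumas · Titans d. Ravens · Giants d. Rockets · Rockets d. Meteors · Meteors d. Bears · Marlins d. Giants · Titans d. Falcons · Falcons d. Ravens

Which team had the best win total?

Marlins

Win totals: Ravens 0, Meteors 4, Bears 5, Rockets 3, Marlins 7, Titans 5, Falcons 6, Pumas 2, Giants 4.
Marlins leads with 7 wins (next highest: 6).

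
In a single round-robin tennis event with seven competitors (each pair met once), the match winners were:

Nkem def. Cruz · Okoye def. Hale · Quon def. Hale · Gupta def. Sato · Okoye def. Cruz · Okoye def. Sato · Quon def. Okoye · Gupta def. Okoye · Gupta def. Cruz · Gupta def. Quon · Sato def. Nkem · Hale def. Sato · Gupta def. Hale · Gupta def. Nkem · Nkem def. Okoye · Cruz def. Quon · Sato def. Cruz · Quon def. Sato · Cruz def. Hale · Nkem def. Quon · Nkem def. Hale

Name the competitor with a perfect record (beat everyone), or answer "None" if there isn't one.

Gupta

Gupta has 6 wins out of 6 opponents — a perfect record.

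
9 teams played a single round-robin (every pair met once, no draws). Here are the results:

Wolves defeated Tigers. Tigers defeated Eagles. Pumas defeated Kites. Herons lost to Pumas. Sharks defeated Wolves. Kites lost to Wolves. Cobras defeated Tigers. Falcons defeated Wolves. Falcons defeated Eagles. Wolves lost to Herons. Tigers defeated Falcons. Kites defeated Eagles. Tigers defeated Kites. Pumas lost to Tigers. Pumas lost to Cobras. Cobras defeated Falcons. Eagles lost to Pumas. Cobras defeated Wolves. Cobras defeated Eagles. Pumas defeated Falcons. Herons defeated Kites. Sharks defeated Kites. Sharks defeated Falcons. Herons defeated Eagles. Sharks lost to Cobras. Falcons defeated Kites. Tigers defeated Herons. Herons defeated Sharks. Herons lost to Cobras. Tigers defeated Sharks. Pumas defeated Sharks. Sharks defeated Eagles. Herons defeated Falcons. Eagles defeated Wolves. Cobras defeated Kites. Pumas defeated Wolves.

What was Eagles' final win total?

1

Eagles' results: beat Wolves; lost to Falcons, Tigers, Pumas, Sharks, Kites, Cobras, Herons.
That is 1 win.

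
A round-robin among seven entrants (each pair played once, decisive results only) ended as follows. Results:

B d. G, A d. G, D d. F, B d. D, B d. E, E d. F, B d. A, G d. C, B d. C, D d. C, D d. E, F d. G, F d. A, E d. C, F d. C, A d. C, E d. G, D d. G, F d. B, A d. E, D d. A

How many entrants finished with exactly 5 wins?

Win totals: A 3, B 5, C 0, D 5, E 3, F 4, G 1.
Exactly 5: B, D — 2 entrants.

2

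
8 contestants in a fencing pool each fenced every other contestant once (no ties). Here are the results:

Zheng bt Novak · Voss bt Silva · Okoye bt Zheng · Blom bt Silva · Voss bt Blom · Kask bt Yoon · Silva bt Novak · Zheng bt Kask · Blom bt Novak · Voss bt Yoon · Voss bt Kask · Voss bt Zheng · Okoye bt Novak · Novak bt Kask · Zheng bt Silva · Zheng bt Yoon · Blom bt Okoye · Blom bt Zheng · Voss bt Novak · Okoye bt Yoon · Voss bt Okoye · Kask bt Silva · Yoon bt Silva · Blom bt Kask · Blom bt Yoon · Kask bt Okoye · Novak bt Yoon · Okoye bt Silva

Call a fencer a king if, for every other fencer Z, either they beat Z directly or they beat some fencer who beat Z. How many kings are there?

Yoon cannot reach Okoye, Voss, Zheng, Blom, Kask in two steps.
Okoye cannot reach Voss, Blom in two steps.
Silva cannot reach Okoye, Voss, Zheng, Blom in two steps.
Voss reaches everyone (king).
Zheng cannot reach Voss, Blom in two steps.
Blom cannot reach Voss in two steps.
Novak cannot reach Voss, Zheng, Blom in two steps.
Kask cannot reach Voss, Blom in two steps.
Kings: Voss — 1.

1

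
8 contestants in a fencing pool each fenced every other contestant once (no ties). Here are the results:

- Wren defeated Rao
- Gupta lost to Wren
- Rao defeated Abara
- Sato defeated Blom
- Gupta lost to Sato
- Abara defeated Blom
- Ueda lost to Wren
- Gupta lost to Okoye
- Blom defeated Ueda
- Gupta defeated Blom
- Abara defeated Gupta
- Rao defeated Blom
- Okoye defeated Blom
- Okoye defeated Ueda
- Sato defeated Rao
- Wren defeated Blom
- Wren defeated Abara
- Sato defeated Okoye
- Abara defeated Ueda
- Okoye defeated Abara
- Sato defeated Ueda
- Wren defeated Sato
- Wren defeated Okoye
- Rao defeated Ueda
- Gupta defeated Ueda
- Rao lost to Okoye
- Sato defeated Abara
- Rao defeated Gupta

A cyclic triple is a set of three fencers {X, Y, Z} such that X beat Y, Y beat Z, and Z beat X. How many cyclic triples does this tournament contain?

Win totals: Blom 1, Rao 4, Gupta 2, Abara 3, Ueda 0, Wren 7, Sato 6, Okoye 5.
A fencer with w wins dominates both others in C(w,2) triples; summing gives 0 + 6 + 1 + 3 + 0 + 21 + 15 + 10 = 56 transitive triples.
Total triples C(8,3) = 56, so cyclic triples = 56 − 56 = 0.

0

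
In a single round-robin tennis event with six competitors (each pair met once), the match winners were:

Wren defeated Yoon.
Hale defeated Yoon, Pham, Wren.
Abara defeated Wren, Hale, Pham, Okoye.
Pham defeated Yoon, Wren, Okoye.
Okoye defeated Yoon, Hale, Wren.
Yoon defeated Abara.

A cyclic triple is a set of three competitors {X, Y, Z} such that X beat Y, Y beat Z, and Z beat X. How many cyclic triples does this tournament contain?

Win totals: Abara 4, Okoye 3, Yoon 1, Pham 3, Wren 1, Hale 3.
A competitor with w wins dominates both others in C(w,2) triples; summing gives 6 + 3 + 0 + 3 + 0 + 3 = 15 transitive triples.
Total triples C(6,3) = 20, so cyclic triples = 20 − 15 = 5.

5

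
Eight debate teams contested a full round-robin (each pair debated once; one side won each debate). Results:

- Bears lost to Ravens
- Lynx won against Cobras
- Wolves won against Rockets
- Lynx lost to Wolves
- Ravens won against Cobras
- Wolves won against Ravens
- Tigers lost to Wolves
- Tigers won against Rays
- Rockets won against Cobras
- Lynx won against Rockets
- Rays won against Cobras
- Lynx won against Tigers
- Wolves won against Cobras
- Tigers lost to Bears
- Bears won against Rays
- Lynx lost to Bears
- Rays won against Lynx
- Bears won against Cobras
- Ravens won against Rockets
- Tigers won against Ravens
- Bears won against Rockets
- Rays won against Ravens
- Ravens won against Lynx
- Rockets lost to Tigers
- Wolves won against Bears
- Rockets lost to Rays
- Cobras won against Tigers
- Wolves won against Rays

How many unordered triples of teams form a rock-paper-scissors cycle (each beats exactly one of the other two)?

Win totals: Bears 5, Wolves 7, Ravens 4, Lynx 3, Cobras 1, Rockets 1, Tigers 3, Rays 4.
A team with w wins dominates both others in C(w,2) triples; summing gives 10 + 21 + 6 + 3 + 0 + 0 + 3 + 6 = 49 transitive triples.
Total triples C(8,3) = 56, so cyclic triples = 56 − 49 = 7.

7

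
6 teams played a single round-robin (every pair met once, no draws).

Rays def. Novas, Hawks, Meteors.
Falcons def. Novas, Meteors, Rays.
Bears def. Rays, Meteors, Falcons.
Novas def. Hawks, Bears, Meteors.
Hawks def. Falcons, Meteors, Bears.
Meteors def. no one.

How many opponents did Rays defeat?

Rays' results: beat Novas, Hawks, Meteors; lost to Bears, Falcons.
That is 3 wins.

3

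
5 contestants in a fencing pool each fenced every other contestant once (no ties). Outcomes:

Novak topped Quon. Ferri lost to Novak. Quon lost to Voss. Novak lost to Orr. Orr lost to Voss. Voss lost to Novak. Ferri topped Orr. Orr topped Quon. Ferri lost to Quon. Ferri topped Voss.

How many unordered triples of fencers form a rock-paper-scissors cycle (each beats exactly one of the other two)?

4

Of the C(5,3) = 10 triples, the cyclic ones are: {Orr, Quon, Ferri}; {Orr, Voss, Novak}; {Orr, Ferri, Novak}; {Quon, Voss, Ferri}.
That is 4.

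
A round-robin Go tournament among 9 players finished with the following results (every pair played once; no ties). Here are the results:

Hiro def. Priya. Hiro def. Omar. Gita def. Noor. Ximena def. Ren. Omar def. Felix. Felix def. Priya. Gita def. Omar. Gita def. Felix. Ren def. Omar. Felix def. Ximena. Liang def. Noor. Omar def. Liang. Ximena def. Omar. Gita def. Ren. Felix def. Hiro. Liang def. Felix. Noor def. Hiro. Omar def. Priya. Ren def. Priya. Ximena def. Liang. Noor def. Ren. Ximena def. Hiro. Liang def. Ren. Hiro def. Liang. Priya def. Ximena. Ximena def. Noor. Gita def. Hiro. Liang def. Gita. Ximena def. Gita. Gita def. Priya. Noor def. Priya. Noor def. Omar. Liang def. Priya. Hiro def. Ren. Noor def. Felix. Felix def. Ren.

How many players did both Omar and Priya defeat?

0

Omar beat: Liang, Priya, Felix.
Priya beat: Ximena.
No one was beaten by both.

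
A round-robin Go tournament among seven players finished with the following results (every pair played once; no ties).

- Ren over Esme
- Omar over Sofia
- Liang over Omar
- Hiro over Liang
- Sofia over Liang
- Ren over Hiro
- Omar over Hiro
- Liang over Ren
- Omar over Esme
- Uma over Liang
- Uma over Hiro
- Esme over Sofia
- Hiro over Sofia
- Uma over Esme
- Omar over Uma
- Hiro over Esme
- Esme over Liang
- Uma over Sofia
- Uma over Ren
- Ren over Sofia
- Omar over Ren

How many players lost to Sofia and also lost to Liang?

0

Sofia beat: Liang.
Liang beat: Omar, Ren.
No one was beaten by both.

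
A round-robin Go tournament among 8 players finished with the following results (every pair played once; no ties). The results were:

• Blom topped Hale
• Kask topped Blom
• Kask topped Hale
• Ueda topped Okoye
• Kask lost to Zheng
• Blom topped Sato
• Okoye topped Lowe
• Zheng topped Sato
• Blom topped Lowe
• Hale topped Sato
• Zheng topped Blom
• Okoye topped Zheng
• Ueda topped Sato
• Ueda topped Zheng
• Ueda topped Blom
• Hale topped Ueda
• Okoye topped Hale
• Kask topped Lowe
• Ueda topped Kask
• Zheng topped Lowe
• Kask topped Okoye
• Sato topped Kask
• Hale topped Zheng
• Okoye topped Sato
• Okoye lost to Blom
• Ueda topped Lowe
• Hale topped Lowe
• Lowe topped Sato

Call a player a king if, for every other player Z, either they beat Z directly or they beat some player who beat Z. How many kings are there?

5

Ueda reaches everyone (king).
Hale reaches everyone (king).
Blom reaches everyone (king).
Kask reaches everyone (king).
Zheng cannot reach Ueda in two steps.
Sato cannot reach Ueda, Zheng in two steps.
Lowe cannot reach Ueda, Hale, Blom, Zheng, Okoye in two steps.
Okoye reaches everyone (king).
Kings: Ueda, Hale, Blom, Kask, Okoye — 5.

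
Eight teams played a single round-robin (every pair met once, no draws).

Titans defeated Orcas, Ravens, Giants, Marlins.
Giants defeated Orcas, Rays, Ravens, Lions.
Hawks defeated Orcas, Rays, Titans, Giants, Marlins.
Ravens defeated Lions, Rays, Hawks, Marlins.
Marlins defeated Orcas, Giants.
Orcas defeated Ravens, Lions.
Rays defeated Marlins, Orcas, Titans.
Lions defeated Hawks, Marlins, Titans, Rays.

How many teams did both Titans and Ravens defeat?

1

Titans beat: Giants, Marlins, Ravens, Orcas.
Ravens beat: Rays, Marlins, Hawks, Lions.
Both beat: Marlins — 1.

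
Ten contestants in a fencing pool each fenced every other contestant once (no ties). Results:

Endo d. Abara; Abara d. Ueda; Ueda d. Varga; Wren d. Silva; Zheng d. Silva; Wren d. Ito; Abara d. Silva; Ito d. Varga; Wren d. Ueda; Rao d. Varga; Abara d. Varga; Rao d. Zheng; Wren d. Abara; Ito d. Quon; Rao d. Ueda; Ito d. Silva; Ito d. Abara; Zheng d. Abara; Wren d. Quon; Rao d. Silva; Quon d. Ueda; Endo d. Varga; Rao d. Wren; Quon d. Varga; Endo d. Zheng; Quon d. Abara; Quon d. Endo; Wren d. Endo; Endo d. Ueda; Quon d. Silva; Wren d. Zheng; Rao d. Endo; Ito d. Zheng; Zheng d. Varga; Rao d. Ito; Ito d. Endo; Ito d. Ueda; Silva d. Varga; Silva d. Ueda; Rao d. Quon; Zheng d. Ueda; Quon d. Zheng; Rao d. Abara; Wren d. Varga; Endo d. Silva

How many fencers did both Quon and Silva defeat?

2

Quon beat: Silva, Endo, Zheng, Abara, Varga, Ueda.
Silva beat: Varga, Ueda.
Both beat: Varga, Ueda — 2.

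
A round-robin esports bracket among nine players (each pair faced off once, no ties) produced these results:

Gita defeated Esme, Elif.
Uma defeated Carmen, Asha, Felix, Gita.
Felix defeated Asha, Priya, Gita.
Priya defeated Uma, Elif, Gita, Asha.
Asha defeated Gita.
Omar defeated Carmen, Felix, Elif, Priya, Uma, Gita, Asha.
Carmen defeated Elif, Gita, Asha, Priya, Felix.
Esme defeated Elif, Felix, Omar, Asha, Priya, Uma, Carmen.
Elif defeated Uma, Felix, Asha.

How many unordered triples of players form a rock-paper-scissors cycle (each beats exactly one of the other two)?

13

Win totals: Asha 1, Elif 3, Esme 7, Priya 4, Uma 4, Carmen 5, Omar 7, Felix 3, Gita 2.
A player with w wins dominates both others in C(w,2) triples; summing gives 0 + 3 + 21 + 6 + 6 + 10 + 21 + 3 + 1 = 71 transitive triples.
Total triples C(9,3) = 84, so cyclic triples = 84 − 71 = 13.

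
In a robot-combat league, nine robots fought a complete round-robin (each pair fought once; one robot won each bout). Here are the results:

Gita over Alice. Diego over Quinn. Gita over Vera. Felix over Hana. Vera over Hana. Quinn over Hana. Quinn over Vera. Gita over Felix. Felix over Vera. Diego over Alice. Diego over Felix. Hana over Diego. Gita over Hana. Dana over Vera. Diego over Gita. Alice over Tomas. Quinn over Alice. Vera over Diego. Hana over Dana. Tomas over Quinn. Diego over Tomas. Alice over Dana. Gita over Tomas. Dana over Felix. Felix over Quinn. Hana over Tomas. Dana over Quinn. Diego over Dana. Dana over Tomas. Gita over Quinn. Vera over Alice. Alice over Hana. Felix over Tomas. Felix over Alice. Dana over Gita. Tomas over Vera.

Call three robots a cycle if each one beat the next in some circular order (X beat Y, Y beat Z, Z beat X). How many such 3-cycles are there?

Win totals: Felix 5, Hana 3, Vera 3, Gita 6, Alice 3, Diego 6, Dana 5, Quinn 3, Tomas 2.
A robot with w wins dominates both others in C(w,2) triples; summing gives 10 + 3 + 3 + 15 + 3 + 15 + 10 + 3 + 1 = 63 transitive triples.
Total triples C(9,3) = 84, so cyclic triples = 84 − 63 = 21.

21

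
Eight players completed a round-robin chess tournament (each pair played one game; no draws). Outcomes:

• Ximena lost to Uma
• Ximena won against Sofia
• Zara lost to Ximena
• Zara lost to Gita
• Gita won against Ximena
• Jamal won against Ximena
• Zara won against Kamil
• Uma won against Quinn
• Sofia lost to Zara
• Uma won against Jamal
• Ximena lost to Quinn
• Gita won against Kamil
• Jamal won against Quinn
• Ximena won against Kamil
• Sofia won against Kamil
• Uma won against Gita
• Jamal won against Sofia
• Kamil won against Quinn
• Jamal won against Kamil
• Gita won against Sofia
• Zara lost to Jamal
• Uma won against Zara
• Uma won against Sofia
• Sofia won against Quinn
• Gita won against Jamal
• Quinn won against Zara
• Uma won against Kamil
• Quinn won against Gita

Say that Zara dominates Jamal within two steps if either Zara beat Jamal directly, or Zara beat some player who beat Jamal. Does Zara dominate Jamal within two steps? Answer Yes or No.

Zara did not beat Jamal directly.
Zara beat Kamil, Sofia, but each of them lost to Jamal. No two-step path.

No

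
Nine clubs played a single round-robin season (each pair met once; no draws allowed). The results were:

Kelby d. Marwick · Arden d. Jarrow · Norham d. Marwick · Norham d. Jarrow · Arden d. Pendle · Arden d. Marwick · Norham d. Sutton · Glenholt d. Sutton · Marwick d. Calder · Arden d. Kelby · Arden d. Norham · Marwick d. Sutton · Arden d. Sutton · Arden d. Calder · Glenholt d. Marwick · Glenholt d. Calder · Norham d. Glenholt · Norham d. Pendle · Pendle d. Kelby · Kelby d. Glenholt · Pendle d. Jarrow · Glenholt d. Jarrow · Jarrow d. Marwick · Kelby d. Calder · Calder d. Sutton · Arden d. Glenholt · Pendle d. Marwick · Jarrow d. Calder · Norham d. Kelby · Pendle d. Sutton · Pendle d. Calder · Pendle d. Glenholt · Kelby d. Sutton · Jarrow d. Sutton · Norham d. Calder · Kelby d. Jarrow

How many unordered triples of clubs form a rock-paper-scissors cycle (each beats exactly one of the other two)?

Win totals: Sutton 0, Kelby 5, Jarrow 3, Glenholt 4, Calder 1, Norham 7, Pendle 6, Arden 8, Marwick 2.
A club with w wins dominates both others in C(w,2) triples; summing gives 0 + 10 + 3 + 6 + 0 + 21 + 15 + 28 + 1 = 84 transitive triples.
Total triples C(9,3) = 84, so cyclic triples = 84 − 84 = 0.

0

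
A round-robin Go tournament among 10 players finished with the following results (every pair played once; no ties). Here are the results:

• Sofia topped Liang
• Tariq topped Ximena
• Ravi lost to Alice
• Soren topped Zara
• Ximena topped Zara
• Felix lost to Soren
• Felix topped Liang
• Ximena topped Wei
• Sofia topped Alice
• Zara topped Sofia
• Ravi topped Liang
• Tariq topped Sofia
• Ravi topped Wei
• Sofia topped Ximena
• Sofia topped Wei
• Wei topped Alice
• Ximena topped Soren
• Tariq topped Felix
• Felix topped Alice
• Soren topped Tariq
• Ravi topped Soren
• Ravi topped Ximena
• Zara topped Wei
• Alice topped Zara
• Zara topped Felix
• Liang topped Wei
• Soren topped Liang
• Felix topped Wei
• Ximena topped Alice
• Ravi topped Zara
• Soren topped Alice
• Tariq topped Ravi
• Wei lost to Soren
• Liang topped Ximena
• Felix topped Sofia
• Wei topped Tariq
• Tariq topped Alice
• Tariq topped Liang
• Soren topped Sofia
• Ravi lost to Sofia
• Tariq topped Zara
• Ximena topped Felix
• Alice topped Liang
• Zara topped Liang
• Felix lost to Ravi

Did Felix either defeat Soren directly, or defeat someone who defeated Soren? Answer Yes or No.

No

Felix did not beat Soren directly.
Felix beat Wei, Alice, Sofia, Liang, but each of them lost to Soren. No two-step path.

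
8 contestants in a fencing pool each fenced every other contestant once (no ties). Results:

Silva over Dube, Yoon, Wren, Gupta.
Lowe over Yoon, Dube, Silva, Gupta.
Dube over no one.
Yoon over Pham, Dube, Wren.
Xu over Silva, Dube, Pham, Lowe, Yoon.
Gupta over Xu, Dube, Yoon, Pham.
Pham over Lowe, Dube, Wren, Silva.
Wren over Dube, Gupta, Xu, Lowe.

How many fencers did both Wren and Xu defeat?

Wren beat: Dube, Gupta, Xu, Lowe.
Xu beat: Pham, Dube, Silva, Lowe, Yoon.
Both beat: Dube, Lowe — 2.

2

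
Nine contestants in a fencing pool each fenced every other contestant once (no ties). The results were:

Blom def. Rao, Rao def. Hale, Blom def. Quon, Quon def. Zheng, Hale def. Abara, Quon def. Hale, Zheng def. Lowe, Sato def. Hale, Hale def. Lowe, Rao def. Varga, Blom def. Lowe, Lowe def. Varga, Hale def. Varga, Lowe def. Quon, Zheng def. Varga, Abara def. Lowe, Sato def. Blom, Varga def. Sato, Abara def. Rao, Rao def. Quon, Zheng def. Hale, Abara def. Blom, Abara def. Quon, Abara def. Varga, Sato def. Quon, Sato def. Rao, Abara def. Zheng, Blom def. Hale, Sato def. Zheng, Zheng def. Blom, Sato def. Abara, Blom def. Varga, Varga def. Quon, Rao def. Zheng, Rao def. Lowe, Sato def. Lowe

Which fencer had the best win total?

Sato

Win totals: Blom 5, Zheng 4, Sato 7, Hale 3, Lowe 2, Rao 5, Varga 2, Abara 6, Quon 2.
Sato leads with 7 wins (next highest: 6).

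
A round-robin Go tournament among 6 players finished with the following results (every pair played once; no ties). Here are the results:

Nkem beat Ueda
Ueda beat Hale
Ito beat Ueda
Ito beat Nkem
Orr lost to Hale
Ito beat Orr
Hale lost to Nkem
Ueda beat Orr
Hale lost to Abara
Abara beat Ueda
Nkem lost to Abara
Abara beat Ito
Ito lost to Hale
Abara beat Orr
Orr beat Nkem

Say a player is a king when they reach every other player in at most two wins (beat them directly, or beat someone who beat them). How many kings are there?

1

Hale cannot reach Abara in two steps.
Orr cannot reach Abara, Ito in two steps.
Abara reaches everyone (king).
Ito cannot reach Abara in two steps.
Ueda cannot reach Abara in two steps.
Nkem cannot reach Abara in two steps.
Kings: Abara — 1.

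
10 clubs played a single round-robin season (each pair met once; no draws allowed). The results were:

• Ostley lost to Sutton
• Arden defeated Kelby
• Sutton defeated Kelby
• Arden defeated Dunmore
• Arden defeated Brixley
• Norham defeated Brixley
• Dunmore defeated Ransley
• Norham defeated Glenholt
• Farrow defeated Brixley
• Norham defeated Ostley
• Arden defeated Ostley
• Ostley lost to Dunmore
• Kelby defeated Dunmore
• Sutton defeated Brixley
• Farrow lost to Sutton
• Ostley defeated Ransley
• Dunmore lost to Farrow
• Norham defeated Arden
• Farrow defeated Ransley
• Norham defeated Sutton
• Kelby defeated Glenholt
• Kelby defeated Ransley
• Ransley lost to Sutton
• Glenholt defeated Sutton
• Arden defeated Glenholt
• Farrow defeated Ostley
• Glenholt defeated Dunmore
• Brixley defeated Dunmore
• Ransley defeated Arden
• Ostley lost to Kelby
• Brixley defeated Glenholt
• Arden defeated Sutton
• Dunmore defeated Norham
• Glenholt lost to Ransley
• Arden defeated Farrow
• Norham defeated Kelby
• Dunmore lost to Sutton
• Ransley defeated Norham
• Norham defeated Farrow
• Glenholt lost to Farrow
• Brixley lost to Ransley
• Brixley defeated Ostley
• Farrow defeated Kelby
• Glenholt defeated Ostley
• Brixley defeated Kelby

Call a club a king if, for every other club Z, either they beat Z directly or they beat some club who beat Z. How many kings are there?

Brixley cannot reach Farrow, Arden in two steps.
Farrow reaches everyone (king).
Dunmore reaches everyone (king).
Ransley reaches everyone (king).
Sutton reaches everyone (king).
Ostley cannot reach Farrow, Dunmore, Sutton, Kelby in two steps.
Glenholt cannot reach Arden in two steps.
Norham reaches everyone (king).
Arden reaches everyone (king).
Kelby cannot reach Farrow in two steps.
Kings: Farrow, Dunmore, Ransley, Sutton, Norham, Arden — 6.

6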